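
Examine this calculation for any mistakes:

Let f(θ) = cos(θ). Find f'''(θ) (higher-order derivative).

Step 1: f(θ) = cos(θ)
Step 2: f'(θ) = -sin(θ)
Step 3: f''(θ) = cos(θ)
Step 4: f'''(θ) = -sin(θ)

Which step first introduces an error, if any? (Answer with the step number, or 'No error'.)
Step 3

Step 3 is incorrect due to a sign flip.
The step shows: cos(θ)
The correct value should be: -cos(θ)

Explanation: The sign of the whole expression was flipped: the term -cos(θ) was incorrectly written as cos(θ)
The later steps are derived from this incorrect expression, so the error originates in Step 3.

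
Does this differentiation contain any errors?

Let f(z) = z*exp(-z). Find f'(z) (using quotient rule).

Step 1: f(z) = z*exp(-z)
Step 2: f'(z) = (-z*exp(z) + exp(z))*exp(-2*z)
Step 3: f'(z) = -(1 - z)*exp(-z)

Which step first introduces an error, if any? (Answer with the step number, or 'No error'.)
Step 3

Step 3 is incorrect due to a sign flip.
The step shows: -(1 - z)*exp(-z)
The correct value should be: (1 - z)*exp(-z)

Explanation: The sign of the whole expression was flipped: the term (1 - z)*exp(-z) was incorrectly written as -(1 - z)*exp(-z)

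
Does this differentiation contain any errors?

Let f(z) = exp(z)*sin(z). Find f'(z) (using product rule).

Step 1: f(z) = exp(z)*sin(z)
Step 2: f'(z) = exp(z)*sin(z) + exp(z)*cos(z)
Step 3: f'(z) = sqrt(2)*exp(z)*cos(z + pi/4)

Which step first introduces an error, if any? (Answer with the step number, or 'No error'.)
Step 3

Step 3 is incorrect due to a wrong trig function.
The step shows: sqrt(2)*exp(z)*cos(z + pi/4)
The correct value should be: sqrt(2)*exp(z)*sin(z + pi/4)

Explanation: sin(z + pi/4) was incorrectly written as cos(z + pi/4): the term sqrt(2)*exp(z)*sin(z + pi/4) was incorrectly written as sqrt(2)*exp(z)*cos(z + pi/4)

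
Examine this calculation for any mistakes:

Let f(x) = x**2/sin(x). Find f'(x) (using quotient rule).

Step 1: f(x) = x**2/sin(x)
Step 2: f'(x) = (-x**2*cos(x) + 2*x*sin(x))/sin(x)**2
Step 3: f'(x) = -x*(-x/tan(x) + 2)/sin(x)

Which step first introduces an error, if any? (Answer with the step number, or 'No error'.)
Step 3

Step 3 is incorrect due to a sign flip.
The step shows: -x*(-x/tan(x) + 2)/sin(x)
The correct value should be: x*(-x/tan(x) + 2)/sin(x)

Explanation: The sign of the whole expression was flipped: the term x*(-x/tan(x) + 2)/sin(x) was incorrectly written as -x*(-x/tan(x) + 2)/sin(x)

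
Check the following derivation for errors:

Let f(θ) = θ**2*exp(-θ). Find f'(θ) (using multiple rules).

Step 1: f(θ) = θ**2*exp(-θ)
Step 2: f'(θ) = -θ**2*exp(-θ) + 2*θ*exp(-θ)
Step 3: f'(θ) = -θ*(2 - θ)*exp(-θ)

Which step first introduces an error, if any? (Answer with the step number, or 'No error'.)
Step 3

Step 3 is incorrect due to a sign flip.
The step shows: -θ*(2 - θ)*exp(-θ)
The correct value should be: θ*(2 - θ)*exp(-θ)

Explanation: The sign of the whole expression was flipped: the term θ*(2 - θ)*exp(-θ) was incorrectly written as -θ*(2 - θ)*exp(-θ)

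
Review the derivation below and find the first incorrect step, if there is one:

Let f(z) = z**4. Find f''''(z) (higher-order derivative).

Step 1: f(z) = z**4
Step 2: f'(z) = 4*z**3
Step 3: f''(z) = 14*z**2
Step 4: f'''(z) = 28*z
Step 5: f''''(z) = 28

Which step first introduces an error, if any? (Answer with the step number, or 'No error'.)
Step 3

Step 3 is incorrect due to a wrong coefficient.
The step shows: 14*z**2
The correct value should be: 12*z**2

Explanation: The coefficient 12 was incorrectly written as 14: the term 12*z**2 was incorrectly written as 14*z**2
The later steps are derived from this incorrect expression, so the error originates in Step 3.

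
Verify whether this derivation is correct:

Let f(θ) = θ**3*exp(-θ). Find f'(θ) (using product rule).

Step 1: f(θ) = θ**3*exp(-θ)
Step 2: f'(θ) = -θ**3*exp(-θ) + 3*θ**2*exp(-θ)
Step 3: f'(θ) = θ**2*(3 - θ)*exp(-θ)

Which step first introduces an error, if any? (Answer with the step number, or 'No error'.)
No error

All steps in this derivation are correct.
The final answer f'(θ) = θ**2*(3 - θ)*exp(-θ) is valid.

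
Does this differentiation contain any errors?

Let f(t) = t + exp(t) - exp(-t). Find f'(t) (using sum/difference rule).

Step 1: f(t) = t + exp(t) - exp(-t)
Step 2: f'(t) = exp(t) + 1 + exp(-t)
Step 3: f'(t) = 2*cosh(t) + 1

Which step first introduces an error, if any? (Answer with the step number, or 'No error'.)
No error

All steps in this derivation are correct.
The final answer f'(t) = 2*cosh(t) + 1 is valid.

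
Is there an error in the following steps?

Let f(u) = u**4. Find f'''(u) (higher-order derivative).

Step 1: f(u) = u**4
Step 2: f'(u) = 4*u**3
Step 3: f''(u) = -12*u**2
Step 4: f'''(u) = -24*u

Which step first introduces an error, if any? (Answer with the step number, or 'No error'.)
Step 3

Step 3 is incorrect due to a sign flip.
The step shows: -12*u**2
The correct value should be: 12*u**2

Explanation: The sign of the whole expression was flipped: the term 12*u**2 was incorrectly written as -12*u**2
The later steps are derived from this incorrect expression, so the error originates in Step 3.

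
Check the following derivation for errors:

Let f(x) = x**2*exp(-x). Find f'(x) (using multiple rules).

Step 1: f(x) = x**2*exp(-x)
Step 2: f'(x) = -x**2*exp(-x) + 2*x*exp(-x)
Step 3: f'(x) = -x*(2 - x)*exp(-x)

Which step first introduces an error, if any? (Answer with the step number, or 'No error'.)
Step 3

Step 3 is incorrect due to a sign flip.
The step shows: -x*(2 - x)*exp(-x)
The correct value should be: x*(2 - x)*exp(-x)

Explanation: The sign of the whole expression was flipped: the term x*(2 - x)*exp(-x) was incorrectly written as -x*(2 - x)*exp(-x)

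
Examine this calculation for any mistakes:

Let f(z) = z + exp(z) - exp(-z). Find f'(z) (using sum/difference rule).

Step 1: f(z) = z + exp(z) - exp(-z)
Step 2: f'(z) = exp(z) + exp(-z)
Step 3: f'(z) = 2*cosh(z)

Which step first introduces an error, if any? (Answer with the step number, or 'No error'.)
Step 2

Step 2 is incorrect due to a dropped term.
The step shows: exp(z) + exp(-z)
The correct value should be: exp(z) + 1 + exp(-z)

Explanation: A term was dropped: the term 1 was incorrectly omitted
The later steps are derived from this incorrect expression, so the error originates in Step 2.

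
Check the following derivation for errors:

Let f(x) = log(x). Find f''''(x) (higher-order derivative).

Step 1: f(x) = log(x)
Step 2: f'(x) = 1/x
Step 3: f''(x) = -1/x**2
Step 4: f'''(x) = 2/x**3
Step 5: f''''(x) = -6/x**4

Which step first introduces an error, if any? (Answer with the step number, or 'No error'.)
No error

All steps in this derivation are correct.
The final answer f''''(x) = -6/x**4 is valid.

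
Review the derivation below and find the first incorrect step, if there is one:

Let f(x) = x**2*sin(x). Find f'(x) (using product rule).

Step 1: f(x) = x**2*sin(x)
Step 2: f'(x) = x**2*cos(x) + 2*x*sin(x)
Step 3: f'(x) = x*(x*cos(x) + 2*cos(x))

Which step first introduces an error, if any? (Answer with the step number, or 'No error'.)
Step 3

Step 3 is incorrect due to a wrong trig function.
The step shows: x*(x*cos(x) + 2*cos(x))
The correct value should be: x*(x*cos(x) + 2*sin(x))

Explanation: sin(x) was incorrectly written as cos(x): the term x*(x*cos(x) + 2*sin(x)) was incorrectly written as x*(x*cos(x) + 2*cos(x))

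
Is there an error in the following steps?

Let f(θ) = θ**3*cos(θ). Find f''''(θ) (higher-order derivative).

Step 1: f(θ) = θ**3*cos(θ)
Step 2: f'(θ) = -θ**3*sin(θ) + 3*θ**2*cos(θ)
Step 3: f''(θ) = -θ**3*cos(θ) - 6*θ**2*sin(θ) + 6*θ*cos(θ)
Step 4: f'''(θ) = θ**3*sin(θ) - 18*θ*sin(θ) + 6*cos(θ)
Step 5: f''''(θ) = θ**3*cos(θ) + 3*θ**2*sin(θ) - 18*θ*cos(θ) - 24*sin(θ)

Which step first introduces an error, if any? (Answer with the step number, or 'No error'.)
Step 4

Step 4 is incorrect due to a dropped term.
The step shows: θ**3*sin(θ) - 18*θ*sin(θ) + 6*cos(θ)
The correct value should be: θ**3*sin(θ) - 9*θ**2*cos(θ) - 18*θ*sin(θ) + 6*cos(θ)

Explanation: A term was dropped: the term -9*θ**2*cos(θ) was incorrectly omitted
The later steps are derived from this incorrect expression, so the error originates in Step 4.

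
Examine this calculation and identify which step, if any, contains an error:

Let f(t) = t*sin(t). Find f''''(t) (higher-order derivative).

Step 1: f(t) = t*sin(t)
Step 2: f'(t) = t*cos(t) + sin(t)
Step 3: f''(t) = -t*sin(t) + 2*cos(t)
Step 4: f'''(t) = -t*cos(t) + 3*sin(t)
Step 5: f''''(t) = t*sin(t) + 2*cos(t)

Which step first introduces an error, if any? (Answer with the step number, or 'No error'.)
Step 4

Step 4 is incorrect due to a sign flip.
The step shows: -t*cos(t) + 3*sin(t)
The correct value should be: -t*cos(t) - 3*sin(t)

Explanation: The sign of one term was flipped: the term -3*sin(t) was incorrectly written as 3*sin(t)
The later steps are derived from this incorrect expression, so the error originates in Step 4.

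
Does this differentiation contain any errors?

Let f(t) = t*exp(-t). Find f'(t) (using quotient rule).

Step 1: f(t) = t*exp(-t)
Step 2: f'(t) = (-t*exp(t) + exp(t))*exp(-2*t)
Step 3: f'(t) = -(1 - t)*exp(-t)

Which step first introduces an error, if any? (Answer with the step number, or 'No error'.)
Step 3

Step 3 is incorrect due to a sign flip.
The step shows: -(1 - t)*exp(-t)
The correct value should be: (1 - t)*exp(-t)

Explanation: The sign of the whole expression was flipped: the term (1 - t)*exp(-t) was incorrectly written as -(1 - t)*exp(-t)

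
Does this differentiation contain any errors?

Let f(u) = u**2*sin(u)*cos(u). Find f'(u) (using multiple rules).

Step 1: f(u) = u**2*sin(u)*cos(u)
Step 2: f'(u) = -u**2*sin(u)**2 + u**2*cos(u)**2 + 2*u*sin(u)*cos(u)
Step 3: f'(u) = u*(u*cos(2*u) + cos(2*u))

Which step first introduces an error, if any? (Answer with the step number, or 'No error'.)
Step 3

Step 3 is incorrect due to a wrong trig function.
The step shows: u*(u*cos(2*u) + cos(2*u))
The correct value should be: u*(u*cos(2*u) + sin(2*u))

Explanation: sin(2*u) was incorrectly written as cos(2*u): the term u*(u*cos(2*u) + sin(2*u)) was incorrectly written as u*(u*cos(2*u) + cos(2*u))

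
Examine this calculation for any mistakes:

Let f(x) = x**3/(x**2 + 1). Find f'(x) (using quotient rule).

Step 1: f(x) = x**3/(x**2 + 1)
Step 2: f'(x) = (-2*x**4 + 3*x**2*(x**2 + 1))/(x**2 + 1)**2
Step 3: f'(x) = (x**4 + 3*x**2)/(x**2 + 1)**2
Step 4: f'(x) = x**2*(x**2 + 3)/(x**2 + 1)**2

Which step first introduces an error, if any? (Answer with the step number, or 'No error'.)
No error

All steps in this derivation are correct.
The final answer f'(x) = x**2*(x**2 + 3)/(x**2 + 1)**2 is valid.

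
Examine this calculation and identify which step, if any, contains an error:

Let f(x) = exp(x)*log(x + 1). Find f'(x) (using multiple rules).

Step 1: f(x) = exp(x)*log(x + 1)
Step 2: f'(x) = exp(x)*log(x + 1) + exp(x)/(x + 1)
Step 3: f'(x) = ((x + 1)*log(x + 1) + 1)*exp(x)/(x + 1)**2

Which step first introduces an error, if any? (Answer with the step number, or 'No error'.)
Step 3

Step 3 is incorrect due to a wrong exponent.
The step shows: ((x + 1)*log(x + 1) + 1)*exp(x)/(x + 1)**2
The correct value should be: ((x + 1)*log(x + 1) + 1)*exp(x)/(x + 1)

Explanation: The exponent -1 on x + 1 was incorrectly written as -2: the term ((x + 1)*log(x + 1) + 1)*exp(x)/(x + 1) was incorrectly written as ((x + 1)*log(x + 1) + 1)*exp(x)/(x + 1)**2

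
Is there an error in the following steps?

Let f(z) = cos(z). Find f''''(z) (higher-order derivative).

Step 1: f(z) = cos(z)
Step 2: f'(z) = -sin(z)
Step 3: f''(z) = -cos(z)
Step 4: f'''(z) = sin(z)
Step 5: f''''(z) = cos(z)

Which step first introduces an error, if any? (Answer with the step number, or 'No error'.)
No error

All steps in this derivation are correct.
The final answer f''''(z) = cos(z) is valid.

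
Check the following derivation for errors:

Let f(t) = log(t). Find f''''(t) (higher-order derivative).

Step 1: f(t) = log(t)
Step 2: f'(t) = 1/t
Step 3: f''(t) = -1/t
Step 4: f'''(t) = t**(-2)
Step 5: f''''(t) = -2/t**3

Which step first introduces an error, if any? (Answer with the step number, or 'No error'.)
Step 3

Step 3 is incorrect due to a wrong exponent.
The step shows: -1/t
The correct value should be: -1/t**2

Explanation: The exponent -2 on t was incorrectly written as -1: the term -1/t**2 was incorrectly written as -1/t
The later steps are derived from this incorrect expression, so the error originates in Step 3.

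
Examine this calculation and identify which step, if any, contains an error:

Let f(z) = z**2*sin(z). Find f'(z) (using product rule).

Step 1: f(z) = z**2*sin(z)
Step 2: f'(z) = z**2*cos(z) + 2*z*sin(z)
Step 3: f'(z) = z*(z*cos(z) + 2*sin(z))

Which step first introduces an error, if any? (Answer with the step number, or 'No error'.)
No error

All steps in this derivation are correct.
The final answer f'(z) = z*(z*cos(z) + 2*sin(z)) is valid.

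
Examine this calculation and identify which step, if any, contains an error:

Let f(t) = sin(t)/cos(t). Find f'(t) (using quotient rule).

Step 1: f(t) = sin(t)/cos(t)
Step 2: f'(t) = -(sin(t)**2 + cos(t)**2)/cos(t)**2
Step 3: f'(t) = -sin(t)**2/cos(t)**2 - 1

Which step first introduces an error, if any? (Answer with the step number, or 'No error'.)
Step 2

Step 2 is incorrect due to a sign flip.
The step shows: -(sin(t)**2 + cos(t)**2)/cos(t)**2
The correct value should be: (sin(t)**2 + cos(t)**2)/cos(t)**2

Explanation: The sign of the whole expression was flipped: the term (sin(t)**2 + cos(t)**2)/cos(t)**2 was incorrectly written as -(sin(t)**2 + cos(t)**2)/cos(t)**2
The later steps are derived from this incorrect expression, so the error originates in Step 2.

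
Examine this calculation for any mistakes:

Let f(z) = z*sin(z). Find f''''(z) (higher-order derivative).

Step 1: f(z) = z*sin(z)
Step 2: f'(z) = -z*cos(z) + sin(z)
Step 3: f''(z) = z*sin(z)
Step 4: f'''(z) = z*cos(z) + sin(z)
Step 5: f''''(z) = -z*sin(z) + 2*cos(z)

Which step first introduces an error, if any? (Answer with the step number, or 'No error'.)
Step 2

Step 2 is incorrect due to a sign flip.
The step shows: -z*cos(z) + sin(z)
The correct value should be: z*cos(z) + sin(z)

Explanation: The sign of one term was flipped: the term z*cos(z) was incorrectly written as -z*cos(z)
The later steps are derived from this incorrect expression, so the error originates in Step 2.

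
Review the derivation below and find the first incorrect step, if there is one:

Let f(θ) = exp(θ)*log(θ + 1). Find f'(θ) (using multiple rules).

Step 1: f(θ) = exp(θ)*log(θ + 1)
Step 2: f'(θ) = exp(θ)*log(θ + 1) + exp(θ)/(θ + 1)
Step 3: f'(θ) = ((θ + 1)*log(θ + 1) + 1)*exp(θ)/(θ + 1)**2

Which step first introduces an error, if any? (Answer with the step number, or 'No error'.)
Step 3

Step 3 is incorrect due to a wrong exponent.
The step shows: ((θ + 1)*log(θ + 1) + 1)*exp(θ)/(θ + 1)**2
The correct value should be: ((θ + 1)*log(θ + 1) + 1)*exp(θ)/(θ + 1)

Explanation: The exponent -1 on θ + 1 was incorrectly written as -2: the term ((θ + 1)*log(θ + 1) + 1)*exp(θ)/(θ + 1) was incorrectly written as ((θ + 1)*log(θ + 1) + 1)*exp(θ)/(θ + 1)**2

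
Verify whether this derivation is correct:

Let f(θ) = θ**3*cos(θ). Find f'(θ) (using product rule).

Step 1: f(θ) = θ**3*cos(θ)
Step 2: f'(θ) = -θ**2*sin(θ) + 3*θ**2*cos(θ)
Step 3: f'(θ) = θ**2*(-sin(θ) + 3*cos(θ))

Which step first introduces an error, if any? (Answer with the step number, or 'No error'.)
Step 2

Step 2 is incorrect due to a wrong exponent.
The step shows: -θ**2*sin(θ) + 3*θ**2*cos(θ)
The correct value should be: -θ**3*sin(θ) + 3*θ**2*cos(θ)

Explanation: The exponent 3 on θ was incorrectly written as 2: the term -θ**3*sin(θ) was incorrectly written as -θ**2*sin(θ)
The later steps are derived from this incorrect expression, so the error originates in Step 2.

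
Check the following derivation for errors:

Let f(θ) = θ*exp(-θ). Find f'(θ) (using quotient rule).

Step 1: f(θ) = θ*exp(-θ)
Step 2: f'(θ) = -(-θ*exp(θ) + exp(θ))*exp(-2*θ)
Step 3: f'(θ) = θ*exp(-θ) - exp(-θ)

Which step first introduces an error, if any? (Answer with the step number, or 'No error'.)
Step 2

Step 2 is incorrect due to a sign flip.
The step shows: -(-θ*exp(θ) + exp(θ))*exp(-2*θ)
The correct value should be: (-θ*exp(θ) + exp(θ))*exp(-2*θ)

Explanation: The sign of the whole expression was flipped: the term (-θ*exp(θ) + exp(θ))*exp(-2*θ) was incorrectly written as -(-θ*exp(θ) + exp(θ))*exp(-2*θ)
The later steps are derived from this incorrect expression, so the error originates in Step 2.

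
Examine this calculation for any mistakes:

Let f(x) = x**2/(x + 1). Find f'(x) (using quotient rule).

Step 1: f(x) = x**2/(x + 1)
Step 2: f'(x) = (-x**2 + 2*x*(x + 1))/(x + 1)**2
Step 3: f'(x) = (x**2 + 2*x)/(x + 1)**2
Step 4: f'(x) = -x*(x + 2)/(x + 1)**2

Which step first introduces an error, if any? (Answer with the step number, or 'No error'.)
Step 4

Step 4 is incorrect due to a sign flip.
The step shows: -x*(x + 2)/(x + 1)**2
The correct value should be: x*(x + 2)/(x + 1)**2

Explanation: The sign of the whole expression was flipped: the term x*(x + 2)/(x + 1)**2 was incorrectly written as -x*(x + 2)/(x + 1)**2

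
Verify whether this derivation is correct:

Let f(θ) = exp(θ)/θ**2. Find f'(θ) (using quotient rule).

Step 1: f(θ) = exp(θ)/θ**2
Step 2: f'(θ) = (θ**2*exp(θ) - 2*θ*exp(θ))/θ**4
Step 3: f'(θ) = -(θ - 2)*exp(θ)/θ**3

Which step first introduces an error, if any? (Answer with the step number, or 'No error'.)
Step 3

Step 3 is incorrect due to a sign flip.
The step shows: -(θ - 2)*exp(θ)/θ**3
The correct value should be: (θ - 2)*exp(θ)/θ**3

Explanation: The sign of the whole expression was flipped: the term (θ - 2)*exp(θ)/θ**3 was incorrectly written as -(θ - 2)*exp(θ)/θ**3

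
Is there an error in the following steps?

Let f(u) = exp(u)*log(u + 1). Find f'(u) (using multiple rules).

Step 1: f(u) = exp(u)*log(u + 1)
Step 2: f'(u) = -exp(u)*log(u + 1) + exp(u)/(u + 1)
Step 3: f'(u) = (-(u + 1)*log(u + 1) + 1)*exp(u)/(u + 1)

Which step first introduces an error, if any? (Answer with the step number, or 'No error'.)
Step 2

Step 2 is incorrect due to a sign flip.
The step shows: -exp(u)*log(u + 1) + exp(u)/(u + 1)
The correct value should be: exp(u)*log(u + 1) + exp(u)/(u + 1)

Explanation: The sign of one term was flipped: the term exp(u)*log(u + 1) was incorrectly written as -exp(u)*log(u + 1)
The later steps are derived from this incorrect expression, so the error originates in Step 2.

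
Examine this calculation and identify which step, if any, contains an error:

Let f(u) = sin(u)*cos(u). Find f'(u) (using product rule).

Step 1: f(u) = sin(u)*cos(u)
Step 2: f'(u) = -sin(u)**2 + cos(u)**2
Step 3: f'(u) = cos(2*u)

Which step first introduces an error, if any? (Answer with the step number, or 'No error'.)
No error

All steps in this derivation are correct.
The final answer f'(u) = cos(2*u) is valid.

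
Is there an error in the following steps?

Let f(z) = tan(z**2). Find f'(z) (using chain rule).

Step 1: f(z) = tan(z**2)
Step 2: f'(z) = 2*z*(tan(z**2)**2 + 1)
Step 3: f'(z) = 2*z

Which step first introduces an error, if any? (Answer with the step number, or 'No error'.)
Step 3

Step 3 is incorrect due to a dropped term.
The step shows: 2*z
The correct value should be: 2*z*tan(z**2)**2 + 2*z

Explanation: A term was dropped: the term 2*z*tan(z**2)**2 was incorrectly omitted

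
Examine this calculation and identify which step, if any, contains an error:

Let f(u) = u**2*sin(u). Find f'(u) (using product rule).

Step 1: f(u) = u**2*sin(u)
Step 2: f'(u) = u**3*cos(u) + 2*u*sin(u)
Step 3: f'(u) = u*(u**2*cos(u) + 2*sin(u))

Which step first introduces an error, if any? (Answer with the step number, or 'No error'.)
Step 2

Step 2 is incorrect due to a wrong exponent.
The step shows: u**3*cos(u) + 2*u*sin(u)
The correct value should be: u**2*cos(u) + 2*u*sin(u)

Explanation: The exponent 2 on u was incorrectly written as 3: the term u**2*cos(u) was incorrectly written as u**3*cos(u)
The later steps are derived from this incorrect expression, so the error originates in Step 2.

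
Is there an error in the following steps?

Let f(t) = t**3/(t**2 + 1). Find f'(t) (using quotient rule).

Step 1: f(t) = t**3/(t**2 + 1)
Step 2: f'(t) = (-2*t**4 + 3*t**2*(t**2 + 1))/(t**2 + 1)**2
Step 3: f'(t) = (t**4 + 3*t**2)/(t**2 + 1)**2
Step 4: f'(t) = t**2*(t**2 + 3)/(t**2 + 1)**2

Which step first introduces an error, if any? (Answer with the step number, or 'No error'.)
No error

All steps in this derivation are correct.
The final answer f'(t) = t**2*(t**2 + 3)/(t**2 + 1)**2 is valid.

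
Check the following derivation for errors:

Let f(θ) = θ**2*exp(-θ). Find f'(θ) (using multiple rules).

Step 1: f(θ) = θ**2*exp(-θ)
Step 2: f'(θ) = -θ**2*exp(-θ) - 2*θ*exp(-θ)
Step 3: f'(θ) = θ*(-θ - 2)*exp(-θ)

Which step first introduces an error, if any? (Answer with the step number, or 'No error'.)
Step 2

Step 2 is incorrect due to a sign flip.
The step shows: -θ**2*exp(-θ) - 2*θ*exp(-θ)
The correct value should be: -θ**2*exp(-θ) + 2*θ*exp(-θ)

Explanation: The sign of one term was flipped: the term 2*θ*exp(-θ) was incorrectly written as -2*θ*exp(-θ)
The later steps are derived from this incorrect expression, so the error originates in Step 2.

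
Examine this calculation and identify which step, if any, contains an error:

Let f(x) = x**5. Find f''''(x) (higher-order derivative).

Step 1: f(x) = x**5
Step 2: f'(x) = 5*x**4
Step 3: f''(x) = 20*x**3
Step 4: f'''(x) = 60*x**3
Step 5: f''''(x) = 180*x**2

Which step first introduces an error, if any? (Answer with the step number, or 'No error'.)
Step 4

Step 4 is incorrect due to a wrong exponent.
The step shows: 60*x**3
The correct value should be: 60*x**2

Explanation: The exponent 2 on x was incorrectly written as 3: the term 60*x**2 was incorrectly written as 60*x**3
The later steps are derived from this incorrect expression, so the error originates in Step 4.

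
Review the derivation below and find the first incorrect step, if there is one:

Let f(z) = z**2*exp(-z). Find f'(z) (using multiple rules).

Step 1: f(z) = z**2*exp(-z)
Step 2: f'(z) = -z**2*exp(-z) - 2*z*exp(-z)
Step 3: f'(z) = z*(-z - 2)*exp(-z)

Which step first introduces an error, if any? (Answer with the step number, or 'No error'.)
Step 2

Step 2 is incorrect due to a sign flip.
The step shows: -z**2*exp(-z) - 2*z*exp(-z)
The correct value should be: -z**2*exp(-z) + 2*z*exp(-z)

Explanation: The sign of one term was flipped: the term 2*z*exp(-z) was incorrectly written as -2*z*exp(-z)
The later steps are derived from this incorrect expression, so the error originates in Step 2.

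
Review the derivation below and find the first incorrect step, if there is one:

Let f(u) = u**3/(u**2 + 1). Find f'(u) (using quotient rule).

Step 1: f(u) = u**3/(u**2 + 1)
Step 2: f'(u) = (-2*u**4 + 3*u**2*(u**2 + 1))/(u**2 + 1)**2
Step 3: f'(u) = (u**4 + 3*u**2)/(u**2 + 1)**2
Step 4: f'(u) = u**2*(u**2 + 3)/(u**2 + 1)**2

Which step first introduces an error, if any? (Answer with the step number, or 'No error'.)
No error

All steps in this derivation are correct.
The final answer f'(u) = u**2*(u**2 + 3)/(u**2 + 1)**2 is valid.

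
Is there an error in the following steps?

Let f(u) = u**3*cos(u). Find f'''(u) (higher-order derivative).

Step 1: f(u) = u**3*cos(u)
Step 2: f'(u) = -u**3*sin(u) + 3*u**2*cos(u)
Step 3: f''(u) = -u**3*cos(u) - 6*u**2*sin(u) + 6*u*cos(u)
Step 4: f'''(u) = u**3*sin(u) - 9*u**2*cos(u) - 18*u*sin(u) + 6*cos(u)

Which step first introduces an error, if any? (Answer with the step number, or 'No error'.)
No error

All steps in this derivation are correct.
The final answer f'''(u) = u**3*sin(u) - 9*u**2*cos(u) - 18*u*sin(u) + 6*cos(u) is valid.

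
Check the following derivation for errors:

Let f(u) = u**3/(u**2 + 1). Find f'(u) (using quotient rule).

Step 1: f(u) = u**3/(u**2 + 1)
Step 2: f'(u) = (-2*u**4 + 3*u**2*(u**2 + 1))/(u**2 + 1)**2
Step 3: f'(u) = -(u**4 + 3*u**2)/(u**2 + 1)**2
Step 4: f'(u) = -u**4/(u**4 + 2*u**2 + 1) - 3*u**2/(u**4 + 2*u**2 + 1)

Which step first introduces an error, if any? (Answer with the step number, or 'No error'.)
Step 3

Step 3 is incorrect due to a sign flip.
The step shows: -(u**4 + 3*u**2)/(u**2 + 1)**2
The correct value should be: (u**4 + 3*u**2)/(u**2 + 1)**2

Explanation: The sign of the whole expression was flipped: the term (u**4 + 3*u**2)/(u**2 + 1)**2 was incorrectly written as -(u**4 + 3*u**2)/(u**2 + 1)**2
The later steps are derived from this incorrect expression, so the error originates in Step 3.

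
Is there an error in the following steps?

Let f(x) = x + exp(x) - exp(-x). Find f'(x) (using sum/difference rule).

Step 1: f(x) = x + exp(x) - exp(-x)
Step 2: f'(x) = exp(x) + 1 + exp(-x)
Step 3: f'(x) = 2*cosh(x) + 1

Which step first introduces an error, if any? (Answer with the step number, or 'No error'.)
No error

All steps in this derivation are correct.
The final answer f'(x) = 2*cosh(x) + 1 is valid.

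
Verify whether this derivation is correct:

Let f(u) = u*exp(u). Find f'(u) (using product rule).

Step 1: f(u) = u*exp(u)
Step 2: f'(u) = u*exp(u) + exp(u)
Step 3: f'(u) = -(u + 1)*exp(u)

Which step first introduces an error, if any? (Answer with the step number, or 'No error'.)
Step 3

Step 3 is incorrect due to a sign flip.
The step shows: -(u + 1)*exp(u)
The correct value should be: (u + 1)*exp(u)

Explanation: The sign of the whole expression was flipped: the term (u + 1)*exp(u) was incorrectly written as -(u + 1)*exp(u)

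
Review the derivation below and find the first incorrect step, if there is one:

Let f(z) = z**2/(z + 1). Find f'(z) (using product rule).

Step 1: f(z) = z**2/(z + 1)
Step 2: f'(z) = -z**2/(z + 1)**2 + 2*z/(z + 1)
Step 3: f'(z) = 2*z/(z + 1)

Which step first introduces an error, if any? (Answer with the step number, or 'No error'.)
Step 3

Step 3 is incorrect due to a dropped term.
The step shows: 2*z/(z + 1)
The correct value should be: -z**2/(z**2 + 2*z + 1) + 2*z/(z + 1)

Explanation: A term was dropped: the term -z**2/(z**2 + 2*z + 1) was incorrectly omitted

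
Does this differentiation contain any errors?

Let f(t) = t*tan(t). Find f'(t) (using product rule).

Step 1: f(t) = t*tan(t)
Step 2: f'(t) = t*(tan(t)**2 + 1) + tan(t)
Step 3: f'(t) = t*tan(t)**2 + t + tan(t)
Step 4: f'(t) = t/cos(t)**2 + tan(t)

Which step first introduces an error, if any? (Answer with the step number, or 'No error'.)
No error

All steps in this derivation are correct.
The final answer f'(t) = t/cos(t)**2 + tan(t) is valid.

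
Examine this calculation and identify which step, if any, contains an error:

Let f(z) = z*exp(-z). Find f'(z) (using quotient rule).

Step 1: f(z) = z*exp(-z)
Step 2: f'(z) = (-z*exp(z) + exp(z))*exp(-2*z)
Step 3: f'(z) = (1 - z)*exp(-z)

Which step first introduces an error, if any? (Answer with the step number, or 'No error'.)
No error

All steps in this derivation are correct.
The final answer f'(z) = (1 - z)*exp(-z) is valid.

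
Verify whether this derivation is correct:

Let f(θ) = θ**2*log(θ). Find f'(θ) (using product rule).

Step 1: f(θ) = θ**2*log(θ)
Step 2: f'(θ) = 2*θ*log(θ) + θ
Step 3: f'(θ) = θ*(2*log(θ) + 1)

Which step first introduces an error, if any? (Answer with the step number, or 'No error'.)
No error

All steps in this derivation are correct.
The final answer f'(θ) = θ*(2*log(θ) + 1) is valid.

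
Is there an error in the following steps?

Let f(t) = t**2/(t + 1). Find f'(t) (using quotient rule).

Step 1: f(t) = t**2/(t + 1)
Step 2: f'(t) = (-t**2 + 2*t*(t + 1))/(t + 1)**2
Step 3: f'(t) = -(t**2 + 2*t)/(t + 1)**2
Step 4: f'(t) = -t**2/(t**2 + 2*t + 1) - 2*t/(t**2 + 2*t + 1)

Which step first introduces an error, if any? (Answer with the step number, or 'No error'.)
Step 3

Step 3 is incorrect due to a sign flip.
The step shows: -(t**2 + 2*t)/(t + 1)**2
The correct value should be: (t**2 + 2*t)/(t + 1)**2

Explanation: The sign of the whole expression was flipped: the term (t**2 + 2*t)/(t + 1)**2 was incorrectly written as -(t**2 + 2*t)/(t + 1)**2
The later steps are derived from this incorrect expression, so the error originates in Step 3.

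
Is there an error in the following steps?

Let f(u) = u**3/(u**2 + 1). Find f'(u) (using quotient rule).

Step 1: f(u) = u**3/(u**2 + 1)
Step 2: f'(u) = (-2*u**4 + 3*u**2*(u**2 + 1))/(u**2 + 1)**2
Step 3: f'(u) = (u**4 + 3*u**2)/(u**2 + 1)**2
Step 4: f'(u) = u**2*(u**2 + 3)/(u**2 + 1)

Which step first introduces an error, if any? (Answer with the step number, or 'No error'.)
Step 4

Step 4 is incorrect due to a wrong exponent.
The step shows: u**2*(u**2 + 3)/(u**2 + 1)
The correct value should be: u**2*(u**2 + 3)/(u**2 + 1)**2

Explanation: The exponent -2 on u**2 + 1 was incorrectly written as -1: the term u**2*(u**2 + 3)/(u**2 + 1)**2 was incorrectly written as u**2*(u**2 + 3)/(u**2 + 1)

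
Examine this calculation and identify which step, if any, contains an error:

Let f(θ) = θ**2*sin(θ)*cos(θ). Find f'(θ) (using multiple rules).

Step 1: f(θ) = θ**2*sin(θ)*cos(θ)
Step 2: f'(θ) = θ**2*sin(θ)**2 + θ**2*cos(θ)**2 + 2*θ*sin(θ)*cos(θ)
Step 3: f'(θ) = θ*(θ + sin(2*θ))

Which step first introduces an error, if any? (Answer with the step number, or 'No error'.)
Step 2

Step 2 is incorrect due to a sign flip.
The step shows: θ**2*sin(θ)**2 + θ**2*cos(θ)**2 + 2*θ*sin(θ)*cos(θ)
The correct value should be: -θ**2*sin(θ)**2 + θ**2*cos(θ)**2 + 2*θ*sin(θ)*cos(θ)

Explanation: The sign of one term was flipped: the term -θ**2*sin(θ)**2 was incorrectly written as θ**2*sin(θ)**2
The later steps are derived from this incorrect expression, so the error originates in Step 2.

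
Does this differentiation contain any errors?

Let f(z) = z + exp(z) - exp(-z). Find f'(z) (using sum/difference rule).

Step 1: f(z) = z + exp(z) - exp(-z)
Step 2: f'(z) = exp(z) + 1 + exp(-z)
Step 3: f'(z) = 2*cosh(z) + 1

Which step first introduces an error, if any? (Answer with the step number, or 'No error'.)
No error

All steps in this derivation are correct.
The final answer f'(z) = 2*cosh(z) + 1 is valid.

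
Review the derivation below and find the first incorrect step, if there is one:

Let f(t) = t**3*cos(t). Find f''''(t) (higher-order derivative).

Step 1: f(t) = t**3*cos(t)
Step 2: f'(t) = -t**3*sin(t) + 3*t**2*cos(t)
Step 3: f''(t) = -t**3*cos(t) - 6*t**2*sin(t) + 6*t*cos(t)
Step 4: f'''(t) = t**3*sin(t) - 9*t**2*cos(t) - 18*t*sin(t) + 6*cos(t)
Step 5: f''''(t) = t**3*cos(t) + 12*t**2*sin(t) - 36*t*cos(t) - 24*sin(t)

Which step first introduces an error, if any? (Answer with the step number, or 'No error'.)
No error

All steps in this derivation are correct.
The final answer f''''(t) = t**3*cos(t) + 12*t**2*sin(t) - 36*t*cos(t) - 24*sin(t) is valid.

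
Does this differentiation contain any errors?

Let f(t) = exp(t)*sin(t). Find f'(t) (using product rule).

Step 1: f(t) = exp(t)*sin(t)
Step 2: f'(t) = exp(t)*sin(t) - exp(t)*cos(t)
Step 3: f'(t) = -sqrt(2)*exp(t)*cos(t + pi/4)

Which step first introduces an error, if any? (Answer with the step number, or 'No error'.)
Step 2

Step 2 is incorrect due to a sign flip.
The step shows: exp(t)*sin(t) - exp(t)*cos(t)
The correct value should be: exp(t)*sin(t) + exp(t)*cos(t)

Explanation: The sign of one term was flipped: the term exp(t)*cos(t) was incorrectly written as -exp(t)*cos(t)
The later steps are derived from this incorrect expression, so the error originates in Step 2.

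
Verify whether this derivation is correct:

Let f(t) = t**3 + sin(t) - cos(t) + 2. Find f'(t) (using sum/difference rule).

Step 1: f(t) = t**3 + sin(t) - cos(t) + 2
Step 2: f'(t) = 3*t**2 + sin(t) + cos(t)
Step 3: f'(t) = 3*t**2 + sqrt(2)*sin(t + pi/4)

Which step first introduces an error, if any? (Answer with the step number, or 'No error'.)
No error

All steps in this derivation are correct.
The final answer f'(t) = 3*t**2 + sqrt(2)*sin(t + pi/4) is valid.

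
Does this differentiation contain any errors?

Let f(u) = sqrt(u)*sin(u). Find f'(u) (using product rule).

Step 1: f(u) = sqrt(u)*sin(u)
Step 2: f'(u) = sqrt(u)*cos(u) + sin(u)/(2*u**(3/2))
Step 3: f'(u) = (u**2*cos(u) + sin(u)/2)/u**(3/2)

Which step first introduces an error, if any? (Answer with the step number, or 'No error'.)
Step 2

Step 2 is incorrect due to a wrong exponent.
The step shows: sqrt(u)*cos(u) + sin(u)/(2*u**(3/2))
The correct value should be: sqrt(u)*cos(u) + sin(u)/(2*sqrt(u))

Explanation: The exponent -1/2 on u was incorrectly written as -3/2: the term sin(u)/(2*sqrt(u)) was incorrectly written as sin(u)/(2*u**(3/2))
The later steps are derived from this incorrect expression, so the error originates in Step 2.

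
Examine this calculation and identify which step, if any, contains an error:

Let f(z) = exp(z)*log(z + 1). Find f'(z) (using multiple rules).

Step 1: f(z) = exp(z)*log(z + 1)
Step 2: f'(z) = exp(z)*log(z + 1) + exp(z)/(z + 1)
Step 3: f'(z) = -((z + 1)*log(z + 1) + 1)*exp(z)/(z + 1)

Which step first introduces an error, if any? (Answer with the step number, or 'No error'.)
Step 3

Step 3 is incorrect due to a sign flip.
The step shows: -((z + 1)*log(z + 1) + 1)*exp(z)/(z + 1)
The correct value should be: ((z + 1)*log(z + 1) + 1)*exp(z)/(z + 1)

Explanation: The sign of the whole expression was flipped: the term ((z + 1)*log(z + 1) + 1)*exp(z)/(z + 1) was incorrectly written as -((z + 1)*log(z + 1) + 1)*exp(z)/(z + 1)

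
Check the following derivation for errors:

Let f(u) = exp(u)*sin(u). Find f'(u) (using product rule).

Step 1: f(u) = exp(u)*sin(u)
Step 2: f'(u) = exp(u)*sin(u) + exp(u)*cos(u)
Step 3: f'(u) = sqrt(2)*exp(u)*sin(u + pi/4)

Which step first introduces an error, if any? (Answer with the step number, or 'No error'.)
No error

All steps in this derivation are correct.
The final answer f'(u) = sqrt(2)*exp(u)*sin(u + pi/4) is valid.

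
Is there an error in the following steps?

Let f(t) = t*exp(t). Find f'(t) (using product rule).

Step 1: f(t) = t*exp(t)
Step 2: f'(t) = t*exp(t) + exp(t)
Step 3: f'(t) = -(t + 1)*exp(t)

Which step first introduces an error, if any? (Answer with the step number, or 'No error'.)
Step 3

Step 3 is incorrect due to a sign flip.
The step shows: -(t + 1)*exp(t)
The correct value should be: (t + 1)*exp(t)

Explanation: The sign of the whole expression was flipped: the term (t + 1)*exp(t) was incorrectly written as -(t + 1)*exp(t)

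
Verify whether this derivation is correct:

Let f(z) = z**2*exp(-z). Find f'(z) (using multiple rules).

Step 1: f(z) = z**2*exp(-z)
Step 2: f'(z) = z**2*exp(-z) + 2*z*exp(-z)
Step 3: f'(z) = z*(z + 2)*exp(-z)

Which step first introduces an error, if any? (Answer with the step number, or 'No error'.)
Step 2

Step 2 is incorrect due to a sign flip.
The step shows: z**2*exp(-z) + 2*z*exp(-z)
The correct value should be: -z**2*exp(-z) + 2*z*exp(-z)

Explanation: The sign of one term was flipped: the term -z**2*exp(-z) was incorrectly written as z**2*exp(-z)
The later steps are derived from this incorrect expression, so the error originates in Step 2.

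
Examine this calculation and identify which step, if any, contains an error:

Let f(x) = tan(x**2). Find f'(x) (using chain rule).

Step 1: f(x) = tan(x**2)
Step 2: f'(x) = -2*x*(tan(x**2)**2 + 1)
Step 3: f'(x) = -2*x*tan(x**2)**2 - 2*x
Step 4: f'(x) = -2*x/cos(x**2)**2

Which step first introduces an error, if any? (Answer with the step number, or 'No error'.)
Step 2

Step 2 is incorrect due to a sign flip.
The step shows: -2*x*(tan(x**2)**2 + 1)
The correct value should be: 2*x*(tan(x**2)**2 + 1)

Explanation: The sign of the whole expression was flipped: the term 2*x*(tan(x**2)**2 + 1) was incorrectly written as -2*x*(tan(x**2)**2 + 1)
The later steps are derived from this incorrect expression, so the error originates in Step 2.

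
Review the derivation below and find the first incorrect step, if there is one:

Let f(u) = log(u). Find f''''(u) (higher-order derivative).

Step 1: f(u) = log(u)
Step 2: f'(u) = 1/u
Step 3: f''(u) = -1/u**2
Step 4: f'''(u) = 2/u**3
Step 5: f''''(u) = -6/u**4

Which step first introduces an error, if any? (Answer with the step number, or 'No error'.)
No error

All steps in this derivation are correct.
The final answer f''''(u) = -6/u**4 is valid.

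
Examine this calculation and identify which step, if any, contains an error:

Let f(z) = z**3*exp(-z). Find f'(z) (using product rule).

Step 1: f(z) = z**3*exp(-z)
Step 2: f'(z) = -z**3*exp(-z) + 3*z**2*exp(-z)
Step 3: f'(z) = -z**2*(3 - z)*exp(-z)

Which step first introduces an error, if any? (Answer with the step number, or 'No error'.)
Step 3

Step 3 is incorrect due to a sign flip.
The step shows: -z**2*(3 - z)*exp(-z)
The correct value should be: z**2*(3 - z)*exp(-z)

Explanation: The sign of the whole expression was flipped: the term z**2*(3 - z)*exp(-z) was incorrectly written as -z**2*(3 - z)*exp(-z)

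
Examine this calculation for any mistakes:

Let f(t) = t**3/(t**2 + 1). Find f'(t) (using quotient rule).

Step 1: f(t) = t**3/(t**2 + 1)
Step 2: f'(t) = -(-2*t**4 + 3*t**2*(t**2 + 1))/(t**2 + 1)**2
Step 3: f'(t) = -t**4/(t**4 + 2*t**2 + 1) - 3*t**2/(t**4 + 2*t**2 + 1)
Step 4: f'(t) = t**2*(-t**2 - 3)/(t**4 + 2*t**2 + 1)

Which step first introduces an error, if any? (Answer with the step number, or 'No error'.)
Step 2

Step 2 is incorrect due to a sign flip.
The step shows: -(-2*t**4 + 3*t**2*(t**2 + 1))/(t**2 + 1)**2
The correct value should be: (-2*t**4 + 3*t**2*(t**2 + 1))/(t**2 + 1)**2

Explanation: The sign of the whole expression was flipped: the term (-2*t**4 + 3*t**2*(t**2 + 1))/(t**2 + 1)**2 was incorrectly written as -(-2*t**4 + 3*t**2*(t**2 + 1))/(t**2 + 1)**2
The later steps are derived from this incorrect expression, so the error originates in Step 2.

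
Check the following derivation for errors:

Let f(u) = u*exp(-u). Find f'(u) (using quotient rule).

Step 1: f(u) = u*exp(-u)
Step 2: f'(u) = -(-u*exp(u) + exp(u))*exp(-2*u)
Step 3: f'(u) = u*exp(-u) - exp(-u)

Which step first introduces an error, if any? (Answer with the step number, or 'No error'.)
Step 2

Step 2 is incorrect due to a sign flip.
The step shows: -(-u*exp(u) + exp(u))*exp(-2*u)
The correct value should be: (-u*exp(u) + exp(u))*exp(-2*u)

Explanation: The sign of the whole expression was flipped: the term (-u*exp(u) + exp(u))*exp(-2*u) was incorrectly written as -(-u*exp(u) + exp(u))*exp(-2*u)
The later steps are derived from this incorrect expression, so the error originates in Step 2.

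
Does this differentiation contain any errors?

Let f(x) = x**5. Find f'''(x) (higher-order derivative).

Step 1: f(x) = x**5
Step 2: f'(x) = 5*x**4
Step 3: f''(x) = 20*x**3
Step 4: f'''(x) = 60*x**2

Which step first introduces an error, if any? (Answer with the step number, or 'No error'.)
No error

All steps in this derivation are correct.
The final answer f'''(x) = 60*x**2 is valid.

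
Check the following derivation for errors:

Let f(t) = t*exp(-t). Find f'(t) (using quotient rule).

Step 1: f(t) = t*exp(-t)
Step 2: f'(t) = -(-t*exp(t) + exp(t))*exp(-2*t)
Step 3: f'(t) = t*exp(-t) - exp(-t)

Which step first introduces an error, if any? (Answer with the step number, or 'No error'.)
Step 2

Step 2 is incorrect due to a sign flip.
The step shows: -(-t*exp(t) + exp(t))*exp(-2*t)
The correct value should be: (-t*exp(t) + exp(t))*exp(-2*t)

Explanation: The sign of the whole expression was flipped: the term (-t*exp(t) + exp(t))*exp(-2*t) was incorrectly written as -(-t*exp(t) + exp(t))*exp(-2*t)
The later steps are derived from this incorrect expression, so the error originates in Step 2.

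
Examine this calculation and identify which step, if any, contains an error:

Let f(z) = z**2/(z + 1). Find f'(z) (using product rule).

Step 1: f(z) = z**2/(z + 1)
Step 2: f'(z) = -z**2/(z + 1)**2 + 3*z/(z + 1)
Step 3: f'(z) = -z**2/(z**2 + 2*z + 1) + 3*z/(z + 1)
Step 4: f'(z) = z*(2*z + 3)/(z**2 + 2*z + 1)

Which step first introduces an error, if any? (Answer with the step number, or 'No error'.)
Step 2

Step 2 is incorrect due to a wrong coefficient.
The step shows: -z**2/(z + 1)**2 + 3*z/(z + 1)
The correct value should be: -z**2/(z + 1)**2 + 2*z/(z + 1)

Explanation: The coefficient 2 was incorrectly written as 3: the term 2*z/(z + 1) was incorrectly written as 3*z/(z + 1)
The later steps are derived from this incorrect expression, so the error originates in Step 2.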